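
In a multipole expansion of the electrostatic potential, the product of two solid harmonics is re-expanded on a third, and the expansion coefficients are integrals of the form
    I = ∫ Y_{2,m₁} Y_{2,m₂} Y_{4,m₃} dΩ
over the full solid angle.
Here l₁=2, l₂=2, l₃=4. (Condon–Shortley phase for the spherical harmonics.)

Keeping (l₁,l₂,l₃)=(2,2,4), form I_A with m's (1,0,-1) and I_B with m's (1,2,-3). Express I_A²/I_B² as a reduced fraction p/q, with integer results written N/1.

6/7

Shared (l₁,l₂,l₃)=(2,2,4): N and (l;000)² cancel in I_A²/I_B².
A: Δ = 0!·4!·4!/9! = 1/630; Racah Σ t=0..0: t=0:+1/24 = 1/24; ⇒ 3j(2 2 4; 1 0 -1)² = 1/21, sgn -1
B: Δ = 0!·4!·4!/9! = 1/630; Racah Σ t=0..0: t=0:+1/144 = 1/144; ⇒ 3j(2 2 4; 1 2 -3)² = 1/18, sgn -1
I_A²/I_B² = (1/21)/(1/18) = 6/7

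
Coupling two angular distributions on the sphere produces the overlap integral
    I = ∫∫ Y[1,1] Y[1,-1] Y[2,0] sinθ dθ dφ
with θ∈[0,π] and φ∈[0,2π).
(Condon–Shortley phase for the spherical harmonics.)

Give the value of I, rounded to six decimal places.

m-sum 0 ✓  L=4 even ✓  0≤2≤2 ✓
Π(2lᵢ+1) = 3×3×5 = 45
triangle coeff Δ(1,1,2) = 1/30
Σ_t [0,0]: t=0:+1/1 = 1/1
(3j)²=2/15 [(1 1 2; 0 0 0)], sign=+1
Σ_t [0,0]: t=0:+1/4 = 1/4
(3j)²=1/30 [(1 1 2; 1 -1 0)], sign=+1
⇒ 4πI² = 1/5
I = (+1)√(1/5/(4π)) = 0.12615663

0.126157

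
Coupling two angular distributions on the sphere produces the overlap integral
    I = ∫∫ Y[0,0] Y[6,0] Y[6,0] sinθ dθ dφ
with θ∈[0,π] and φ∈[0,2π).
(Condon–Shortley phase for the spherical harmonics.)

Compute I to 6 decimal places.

m-sum 0 ✓  L=12 even ✓  6≤6≤6 ✓
Π(2lᵢ+1) = 1×13×13 = 169
triangle coeff Δ(0,6,6) = 1/13
Σ_t [0,0]: t=0:+1/518400 = 1/518400
(3j)²=1/13 [(0 6 6; 0 0 0)], sign=+1
(m-triple is (0,0,0) — same symbol as above.)
⇒ 4πI² = 1/1
I = (+1)√(1/1/(4π)) = 0.28209479

0.282095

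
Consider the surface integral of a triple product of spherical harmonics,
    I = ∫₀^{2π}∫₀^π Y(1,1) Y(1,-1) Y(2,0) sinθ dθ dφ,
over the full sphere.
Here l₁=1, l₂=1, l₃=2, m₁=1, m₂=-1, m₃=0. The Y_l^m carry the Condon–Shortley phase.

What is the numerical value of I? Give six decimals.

0.126157

Rules hold: Σm=0, L=4 even, 0≤2≤2.
N = 3·3·5 = 45
Δ = 0!·2!·2!/5! = 1/30
Racah Σ t=0..0: t=0:+1/1 = 1/1
⇒ 3j(1 1 2; 0 0 0)² = 2/15, sgn +1
Racah Σ t=0..0: t=0:+1/4 = 1/4
⇒ 3j(1 1 2; 1 -1 0)² = 1/30, sgn +1
4πI² = N·(3j₀)²·(3jₘ)² = 1/5
I = +1·√(0.2/4π) = 0.12615663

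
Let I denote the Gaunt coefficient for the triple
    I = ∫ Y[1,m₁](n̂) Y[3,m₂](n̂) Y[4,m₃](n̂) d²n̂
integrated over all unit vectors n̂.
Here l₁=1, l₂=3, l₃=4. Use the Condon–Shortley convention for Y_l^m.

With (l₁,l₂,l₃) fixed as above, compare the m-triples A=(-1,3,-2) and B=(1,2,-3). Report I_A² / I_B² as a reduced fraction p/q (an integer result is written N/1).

Shared (l₁,l₂,l₃)=(1,3,4): N and (l;000)² cancel in I_A²/I_B².
A: Δ = 0!·2!·6!/9! = 1/252; Racah Σ t=0..0: t=0:+1/1440 = 1/1440; ⇒ 3j(1 3 4; -1 3 -2)² = 1/252, sgn +1
B: Δ = 0!·2!·6!/9! = 1/252; Racah Σ t=0..0: t=0:+1/240 = 1/240; ⇒ 3j(1 3 4; 1 2 -3)² = 1/12, sgn -1
I_A²/I_B² = (1/252)/(1/12) = 1/21

1/21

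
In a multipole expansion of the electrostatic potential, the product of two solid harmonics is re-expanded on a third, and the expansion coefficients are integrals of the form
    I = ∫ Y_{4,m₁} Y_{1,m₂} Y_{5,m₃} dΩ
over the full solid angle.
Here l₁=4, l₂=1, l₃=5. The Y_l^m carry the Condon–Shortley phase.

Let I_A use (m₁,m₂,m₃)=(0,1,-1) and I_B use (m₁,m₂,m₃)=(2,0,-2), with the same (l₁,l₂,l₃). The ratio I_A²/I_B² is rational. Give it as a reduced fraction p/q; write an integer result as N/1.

Same 4,1,5: normalisation and zero-m 3j drop out of the ratio.
A: Δ: 0! 8! 2! / 11! → 1/495; sum: t=0:+1/1152 = 1/1152; 3j²(4 1 5; 0 1 -1) = Δ·Π!·Σ² = 1/33  (sign +1)
B: Δ: 0! 8! 2! / 11! → 1/495; sum: t=0:+1/1440 = 1/1440; 3j²(4 1 5; 2 0 -2) = Δ·Π!·Σ² = 7/165  (sign -1)
I_A²/I_B² = (1/33)/(7/165) = 5/7

5/7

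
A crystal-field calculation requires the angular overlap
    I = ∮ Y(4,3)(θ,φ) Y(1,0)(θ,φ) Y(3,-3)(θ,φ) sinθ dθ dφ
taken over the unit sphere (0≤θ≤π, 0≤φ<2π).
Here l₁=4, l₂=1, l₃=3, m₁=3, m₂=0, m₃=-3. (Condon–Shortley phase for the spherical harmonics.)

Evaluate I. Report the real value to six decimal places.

Checks pass: Σm=0; 8 even; l₃=3∈[3,5].
(2·4+1)(2·1+1)(2·3+1) = 189
Δ: 2! 6! 0! / 9! → 1/252
sum: t=1:−1/36 = -1/36
3j²(4 1 3; 0 0 0) = Δ·Π!·Σ² = 4/63  (sign +1)
sum: t=1:−1/720 = -1/720
3j²(4 1 3; 3 0 -3) = Δ·Π!·Σ² = 1/36  (sign -1)
combine: 4πI² = 189·4/63·1/36 = 1/3
take √, sign -1: I = -0.16286750

-0.162868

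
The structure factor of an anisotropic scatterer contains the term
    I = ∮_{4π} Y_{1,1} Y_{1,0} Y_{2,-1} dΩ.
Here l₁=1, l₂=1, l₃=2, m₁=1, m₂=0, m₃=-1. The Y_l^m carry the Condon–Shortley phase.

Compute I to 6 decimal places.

m-sum 0 ✓  L=4 even ✓  0≤2≤2 ✓
Π(2lᵢ+1) = 3×3×5 = 45
triangle coeff Δ(1,1,2) = 1/30
Σ_t [0,0]: t=0:+1/1 = 1/1
(3j)²=2/15 [(1 1 2; 0 0 0)], sign=+1
Σ_t [0,0]: t=0:+1/2 = 1/2
(3j)²=1/10 [(1 1 2; 1 0 -1)], sign=-1
⇒ 4πI² = 3/5
I = (-1)√(3/5/(4π)) = -0.21850969

-0.218510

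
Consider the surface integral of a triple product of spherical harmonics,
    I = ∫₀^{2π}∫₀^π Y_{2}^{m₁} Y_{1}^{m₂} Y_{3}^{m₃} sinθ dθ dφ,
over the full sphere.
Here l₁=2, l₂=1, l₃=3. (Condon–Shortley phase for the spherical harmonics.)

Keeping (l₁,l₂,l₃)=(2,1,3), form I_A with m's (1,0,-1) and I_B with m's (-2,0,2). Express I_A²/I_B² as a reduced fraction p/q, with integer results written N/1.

8/5

l's match ⇒ only the (l;m) 3-j factors differ between A and B.
A: triangle coeff Δ(2,1,3) = 1/105; Σ_t [0,0]: t=0:+1/6 = 1/6; (3j)²=8/105 [(2 1 3; 1 0 -1)], sign=+1
B: triangle coeff Δ(2,1,3) = 1/105; Σ_t [0,0]: t=0:+1/24 = 1/24; (3j)²=1/21 [(2 1 3; -2 0 2)], sign=-1
I_A²/I_B² = (8/105)/(1/21) = 8/5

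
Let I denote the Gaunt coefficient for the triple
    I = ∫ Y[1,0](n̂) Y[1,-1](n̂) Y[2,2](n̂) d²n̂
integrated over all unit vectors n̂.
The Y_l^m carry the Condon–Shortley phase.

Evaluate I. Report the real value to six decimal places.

m-sum = 0 − 1 + 2 = 1 ≠ 0 ⇒ I = 0

0.000000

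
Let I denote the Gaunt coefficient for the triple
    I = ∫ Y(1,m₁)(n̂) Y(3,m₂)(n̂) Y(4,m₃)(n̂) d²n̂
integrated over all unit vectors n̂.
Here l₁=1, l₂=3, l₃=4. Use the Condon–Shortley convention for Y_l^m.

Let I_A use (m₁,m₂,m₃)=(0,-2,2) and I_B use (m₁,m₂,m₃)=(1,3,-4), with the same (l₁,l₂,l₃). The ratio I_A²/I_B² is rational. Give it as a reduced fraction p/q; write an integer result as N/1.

3/7

l's match ⇒ only the (l;m) 3-j factors differ between A and B.
A: triangle coeff Δ(1,3,4) = 1/252; Σ_t [0,0]: t=0:+1/120 = 1/120; (3j)²=1/21 [(1 3 4; 0 -2 2)], sign=+1
B: triangle coeff Δ(1,3,4) = 1/252; Σ_t [0,0]: t=0:+1/1440 = 1/1440; (3j)²=1/9 [(1 3 4; 1 3 -4)], sign=+1
I_A²/I_B² = (1/21)/(1/9) = 3/7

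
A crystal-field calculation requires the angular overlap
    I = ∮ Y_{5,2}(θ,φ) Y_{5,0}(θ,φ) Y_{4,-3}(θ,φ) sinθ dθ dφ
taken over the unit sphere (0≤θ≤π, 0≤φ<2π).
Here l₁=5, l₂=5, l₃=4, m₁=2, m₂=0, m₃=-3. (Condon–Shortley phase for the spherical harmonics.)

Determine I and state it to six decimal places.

0.000000

Σmᵢ = -1 ≠ 0, so the φ-integral vanishes; I = 0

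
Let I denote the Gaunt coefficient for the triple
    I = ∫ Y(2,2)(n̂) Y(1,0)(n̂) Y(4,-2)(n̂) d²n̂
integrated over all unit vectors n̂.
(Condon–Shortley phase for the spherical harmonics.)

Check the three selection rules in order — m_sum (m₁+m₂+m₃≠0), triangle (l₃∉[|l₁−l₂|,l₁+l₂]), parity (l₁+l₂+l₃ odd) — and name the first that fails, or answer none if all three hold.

Σmᵢ = 0  ✓
l₃∈[|l₁−l₂|,l₁+l₂]=[1,3], have l₃=4  ✗
Σlᵢ = 7 ⇒ odd

triangle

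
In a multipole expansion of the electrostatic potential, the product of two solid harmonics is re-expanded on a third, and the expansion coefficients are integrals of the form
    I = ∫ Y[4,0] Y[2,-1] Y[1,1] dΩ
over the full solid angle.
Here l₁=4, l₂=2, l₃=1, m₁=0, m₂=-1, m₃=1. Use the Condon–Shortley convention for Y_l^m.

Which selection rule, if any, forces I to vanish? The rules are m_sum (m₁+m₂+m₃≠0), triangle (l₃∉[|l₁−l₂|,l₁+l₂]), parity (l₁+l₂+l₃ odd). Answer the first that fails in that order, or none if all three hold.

triangle

m₁+m₂+m₃ = 0 − 1 + 1 = 0  ✓
triangle: |4−2|=2 ≤ l₃=1 ≤ 4+2=6  ✗
parity: l₁+l₂+l₃ = 7 is odd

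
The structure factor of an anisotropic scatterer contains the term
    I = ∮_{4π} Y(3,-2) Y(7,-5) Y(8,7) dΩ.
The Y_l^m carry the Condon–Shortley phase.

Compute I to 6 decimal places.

-0.191458

Checks pass: Σm=0; 18 even; l₃=8∈[4,10].
(2·3+1)(2·7+1)(2·8+1) = 1785
Δ: 2! 4! 12! / 19! → 1/5290740
sum: t=0:+1/7257600 t=1:−1/2073600 t=2:+1/7257600 = -1/4838400
3j²(3 7 8; 0 0 0) = Δ·Π!·Σ² = 252/20995  (sign -1)
sum: t=1:−1/958003200 t=2:+1/5748019200 = -1/1149603840
3j²(3 7 8; -2 -5 7) = Δ·Π!·Σ² = 125/5814  (sign +1)
combine: 4πI² = 1785·252/20995·125/5814 = 36750/79781
take √, sign -1: I = -0.19145821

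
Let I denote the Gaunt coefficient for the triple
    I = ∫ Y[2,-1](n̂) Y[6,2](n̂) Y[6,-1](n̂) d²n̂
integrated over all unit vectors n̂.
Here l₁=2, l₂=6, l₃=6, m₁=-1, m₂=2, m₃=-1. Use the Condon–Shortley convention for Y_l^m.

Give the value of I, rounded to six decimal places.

Checks pass: Σm=0; 14 even; l₃=6∈[4,8].
(2·2+1)(2·6+1)(2·6+1) = 845
Δ: 2! 2! 10! / 15! → 1/90090
sum: t=0:+1/69120 t=1:−1/14400 t=2:+1/69120 = -7/172800
3j²(2 6 6; 0 0 0) = Δ·Π!·Σ² = 14/715  (sign -1)
sum: t=1:−1/60480 t=2:+1/34560 = 1/80640
3j²(2 6 6; -1 2 -1) = Δ·Π!·Σ² = 6/1001  (sign -1)
combine: 4πI² = 845·14/715·6/1001 = 12/121
take √, sign +1: I = 0.08883682

0.088837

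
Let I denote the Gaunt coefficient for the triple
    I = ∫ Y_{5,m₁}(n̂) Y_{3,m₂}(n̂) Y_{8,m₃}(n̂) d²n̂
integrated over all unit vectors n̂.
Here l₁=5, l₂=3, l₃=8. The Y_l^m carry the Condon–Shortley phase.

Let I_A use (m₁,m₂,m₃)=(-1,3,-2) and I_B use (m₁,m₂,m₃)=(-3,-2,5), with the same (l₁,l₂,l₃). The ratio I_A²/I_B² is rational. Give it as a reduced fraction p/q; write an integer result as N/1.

70/1287

Same 5,3,8: normalisation and zero-m 3j drop out of the ratio.
A: Δ: 0! 10! 6! / 17! → 1/136136; sum: t=0:+1/12441600 = 1/12441600; 3j²(5 3 8; -1 3 -2) = Δ·Π!·Σ² = 15/9724  (sign +1)
B: Δ: 0! 10! 6! / 17! → 1/136136; sum: t=0:+1/9676800 = 1/9676800; 3j²(5 3 8; -3 -2 5) = Δ·Π!·Σ² = 27/952  (sign -1)
I_A²/I_B² = (15/9724)/(27/952) = 70/1287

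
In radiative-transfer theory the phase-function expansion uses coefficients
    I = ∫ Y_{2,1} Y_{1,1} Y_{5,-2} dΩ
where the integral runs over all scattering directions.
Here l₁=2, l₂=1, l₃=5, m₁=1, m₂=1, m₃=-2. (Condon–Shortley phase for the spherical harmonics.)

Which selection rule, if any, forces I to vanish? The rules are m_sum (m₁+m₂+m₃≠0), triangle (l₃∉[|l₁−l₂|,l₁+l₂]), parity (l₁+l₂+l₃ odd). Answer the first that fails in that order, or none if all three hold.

azimuthal sum: 1 + 1 − 2 = 0  ✓
1 ≤ 5 ≤ 3 (triangle on l)  ✗
L = 2 + 1 + 5 = 8 (even)

triangle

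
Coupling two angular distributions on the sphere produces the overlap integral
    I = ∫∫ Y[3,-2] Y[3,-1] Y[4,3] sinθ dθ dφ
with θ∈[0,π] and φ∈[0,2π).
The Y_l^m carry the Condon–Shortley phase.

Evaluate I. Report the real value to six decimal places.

-0.095955

Rules hold: Σm=0, L=10 even, 0≤4≤6.
N = 7·7·9 = 441
Δ = 2!·4!·4!/11! = 1/34650
Racah Σ t=0..2: t=0:+1/72 t=1:−1/16 t=2:+1/72 = -5/144
⇒ 3j(3 3 4; 0 0 0)² = 2/77, sgn -1
Racah Σ t=1..2: t=1:−1/144 t=2:+1/288 = -1/288
⇒ 3j(3 3 4; -2 -1 3)² = 1/99, sgn +1
4πI² = N·(3j₀)²·(3jₘ)² = 14/121
I = -1·√(0.115702/4π) = -0.09595473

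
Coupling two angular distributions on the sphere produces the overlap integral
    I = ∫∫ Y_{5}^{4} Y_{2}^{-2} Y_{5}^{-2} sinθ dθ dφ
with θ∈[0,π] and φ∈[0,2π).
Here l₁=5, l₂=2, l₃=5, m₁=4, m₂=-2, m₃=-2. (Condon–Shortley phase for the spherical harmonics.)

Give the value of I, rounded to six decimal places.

-0.137240

m-sum 0 ✓  L=12 even ✓  3≤5≤7 ✓
Π(2lᵢ+1) = 11×5×11 = 605
triangle coeff Δ(5,2,5) = 1/38610
Σ_t [0,2]: t=0:+1/2880 t=1:−1/576 t=2:+1/2880 = -1/960
(3j)²=10/429 [(5 2 5; 0 0 0)], sign=+1
Σ_t [0,0]: t=0:+1/20160 = 1/20160
(3j)²=12/715 [(5 2 5; 4 -2 -2)], sign=-1
⇒ 4πI² = 40/169
I = (-1)√(40/169/(4π)) = -0.13724032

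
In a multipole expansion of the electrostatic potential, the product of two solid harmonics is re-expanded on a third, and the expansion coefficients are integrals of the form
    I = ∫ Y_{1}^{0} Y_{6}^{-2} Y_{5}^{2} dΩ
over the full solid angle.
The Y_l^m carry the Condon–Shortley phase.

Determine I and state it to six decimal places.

m-sum 0 ✓  L=12 even ✓  5≤5≤7 ✓
Π(2lᵢ+1) = 3×13×11 = 429
triangle coeff Δ(1,6,5) = 1/858
Σ_t [1,1]: t=1:−1/14400 = -1/14400
(3j)²=6/143 [(1 6 5; 0 0 0)], sign=+1
Σ_t [1,1]: t=1:−1/30240 = -1/30240
(3j)²=16/429 [(1 6 5; 0 -2 2)], sign=+1
⇒ 4πI² = 96/143
I = (+1)√(96/143/(4π)) = 0.23113338

0.231133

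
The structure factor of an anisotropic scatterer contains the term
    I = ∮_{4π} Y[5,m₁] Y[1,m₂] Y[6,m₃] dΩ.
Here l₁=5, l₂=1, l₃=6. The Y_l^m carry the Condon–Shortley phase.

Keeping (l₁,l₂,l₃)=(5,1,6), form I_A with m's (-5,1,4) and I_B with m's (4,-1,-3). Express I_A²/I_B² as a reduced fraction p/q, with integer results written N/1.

1/3

Shared (l₁,l₂,l₃)=(5,1,6): N and (l;000)² cancel in I_A²/I_B².
A: Δ = 0!·10!·2!/13! = 1/858; Racah Σ t=0..0: t=0:+1/7257600 = 1/7257600; ⇒ 3j(5 1 6; -5 1 4)² = 1/858, sgn +1
B: Δ = 0!·10!·2!/13! = 1/858; Racah Σ t=0..0: t=0:+1/725760 = 1/725760; ⇒ 3j(5 1 6; 4 -1 -3)² = 1/286, sgn -1
I_A²/I_B² = (1/858)/(1/286) = 1/3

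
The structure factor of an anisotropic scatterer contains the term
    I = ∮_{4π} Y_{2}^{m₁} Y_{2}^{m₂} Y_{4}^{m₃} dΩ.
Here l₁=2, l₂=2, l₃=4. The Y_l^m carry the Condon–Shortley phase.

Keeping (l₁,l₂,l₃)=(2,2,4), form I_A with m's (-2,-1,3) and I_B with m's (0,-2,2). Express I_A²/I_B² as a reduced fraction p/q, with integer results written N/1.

7/3

l's match ⇒ only the (l;m) 3-j factors differ between A and B.
A: triangle coeff Δ(2,2,4) = 1/630; Σ_t [0,0]: t=0:+1/144 = 1/144; (3j)²=1/18 [(2 2 4; -2 -1 3)], sign=-1
B: triangle coeff Δ(2,2,4) = 1/630; Σ_t [0,0]: t=0:+1/96 = 1/96; (3j)²=1/42 [(2 2 4; 0 -2 2)], sign=+1
I_A²/I_B² = (1/18)/(1/42) = 7/3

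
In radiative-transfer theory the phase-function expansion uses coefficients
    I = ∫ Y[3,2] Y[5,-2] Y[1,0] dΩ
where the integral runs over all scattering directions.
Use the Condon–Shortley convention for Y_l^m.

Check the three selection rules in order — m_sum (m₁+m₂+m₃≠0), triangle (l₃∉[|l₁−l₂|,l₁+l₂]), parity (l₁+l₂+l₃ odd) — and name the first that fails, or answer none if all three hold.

triangle

Σmᵢ = 0  ✓
l₃∈[|l₁−l₂|,l₁+l₂]=[2,8], have l₃=1  ✗
Σlᵢ = 9 ⇒ odd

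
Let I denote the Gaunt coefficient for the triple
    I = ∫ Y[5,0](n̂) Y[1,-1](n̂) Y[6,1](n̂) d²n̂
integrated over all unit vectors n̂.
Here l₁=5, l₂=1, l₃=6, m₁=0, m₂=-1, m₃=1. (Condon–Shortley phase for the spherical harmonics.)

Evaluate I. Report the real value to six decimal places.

m-sum 0 ✓  L=12 even ✓  4≤6≤6 ✓
Π(2lᵢ+1) = 11×3×13 = 429
triangle coeff Δ(5,1,6) = 1/858
Σ_t [0,0]: t=0:+1/14400 = 1/14400
(3j)²=6/143 [(5 1 6; 0 0 0)], sign=+1
Σ_t [0,0]: t=0:+1/28800 = 1/28800
(3j)²=7/286 [(5 1 6; 0 -1 1)], sign=-1
⇒ 4πI² = 63/143
I = (-1)√(63/143/(4π)) = -0.18723944

-0.187239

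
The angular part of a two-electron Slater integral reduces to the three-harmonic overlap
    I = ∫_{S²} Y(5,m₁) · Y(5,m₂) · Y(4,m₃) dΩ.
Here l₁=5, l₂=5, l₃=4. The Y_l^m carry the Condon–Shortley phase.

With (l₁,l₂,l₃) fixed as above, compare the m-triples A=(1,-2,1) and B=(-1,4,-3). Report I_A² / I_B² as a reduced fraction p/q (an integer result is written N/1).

7/12

l's match ⇒ only the (l;m) 3-j factors differ between A and B.
A: triangle coeff Δ(5,5,4) = 1/3153150; Σ_t [0,3]: t=0:+1/103680 t=1:−1/2880 t=2:+1/1152 t=3:−1/5184 = 7/20736; (3j)²=35/2574 [(5 5 4; 1 -2 1)], sign=-1
B: triangle coeff Δ(5,5,4) = 1/3153150; Σ_t [5,6]: t=5:−1/17280 t=6:+1/103680 = -1/20736; (3j)²=10/429 [(5 5 4; -1 4 -3)], sign=+1
I_A²/I_B² = (35/2574)/(10/429) = 7/12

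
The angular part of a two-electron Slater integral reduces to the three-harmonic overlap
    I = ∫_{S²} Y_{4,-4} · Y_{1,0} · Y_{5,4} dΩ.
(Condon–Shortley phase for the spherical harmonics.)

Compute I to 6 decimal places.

0.147319

Rules hold: Σm=0, L=10 even, 3≤5≤5.
N = 9·3·11 = 297
Δ = 0!·8!·2!/11! = 1/495
Racah Σ t=0..0: t=0:+1/576 = 1/576
⇒ 3j(4 1 5; 0 0 0)² = 5/99, sgn -1
Racah Σ t=0..0: t=0:+1/40320 = 1/40320
⇒ 3j(4 1 5; -4 0 4)² = 1/55, sgn -1
4πI² = N·(3j₀)²·(3jₘ)² = 3/11
I = +1·√(0.272727/4π) = 0.14731920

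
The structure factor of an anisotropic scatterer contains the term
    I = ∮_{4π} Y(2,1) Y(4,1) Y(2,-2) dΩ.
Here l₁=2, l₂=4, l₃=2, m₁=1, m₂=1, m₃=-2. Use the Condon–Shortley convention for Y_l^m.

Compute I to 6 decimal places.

-0.090112

Rules hold: Σm=0, L=8 even, 2≤2≤6.
N = 5·9·5 = 225
Δ = 4!·0!·4!/9! = 1/630
Racah Σ t=2..2: t=2:+1/16 = 1/16
⇒ 3j(2 4 2; 0 0 0)² = 2/35, sgn +1
Racah Σ t=1..1: t=1:−1/144 = -1/144
⇒ 3j(2 4 2; 1 1 -2)² = 1/126, sgn -1
4πI² = N·(3j₀)²·(3jₘ)² = 5/49
I = -1·√(0.102041/4π) = -0.09011188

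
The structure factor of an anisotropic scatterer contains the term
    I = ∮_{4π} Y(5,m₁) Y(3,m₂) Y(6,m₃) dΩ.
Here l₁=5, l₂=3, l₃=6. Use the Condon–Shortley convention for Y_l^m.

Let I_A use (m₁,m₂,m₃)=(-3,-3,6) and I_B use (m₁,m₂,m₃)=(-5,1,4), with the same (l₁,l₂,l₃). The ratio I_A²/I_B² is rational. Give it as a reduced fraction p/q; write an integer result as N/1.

l's match ⇒ only the (l;m) 3-j factors differ between A and B.
A: triangle coeff Δ(5,3,6) = 1/675675; Σ_t [0,0]: t=0:+1/1935360 = 1/1935360; (3j)²=1/91 [(5 3 6; -3 -3 6)], sign=+1
B: triangle coeff Δ(5,3,6) = 1/675675; Σ_t [2,2]: t=2:+1/322560 = 1/322560; (3j)²=18/1001 [(5 3 6; -5 1 4)], sign=+1
I_A²/I_B² = (1/91)/(18/1001) = 11/18

11/18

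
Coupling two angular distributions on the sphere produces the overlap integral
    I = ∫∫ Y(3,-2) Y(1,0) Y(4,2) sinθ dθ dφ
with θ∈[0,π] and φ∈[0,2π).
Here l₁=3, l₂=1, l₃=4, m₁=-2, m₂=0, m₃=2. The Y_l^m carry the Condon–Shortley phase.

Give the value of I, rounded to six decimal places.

Rules hold: Σm=0, L=8 even, 2≤4≤4.
N = 7·3·9 = 189
Δ = 0!·6!·2!/9! = 1/252
Racah Σ t=0..0: t=0:+1/36 = 1/36
⇒ 3j(3 1 4; 0 0 0)² = 4/63, sgn +1
Racah Σ t=0..0: t=0:+1/120 = 1/120
⇒ 3j(3 1 4; -2 0 2)² = 1/21, sgn +1
4πI² = N·(3j₀)²·(3jₘ)² = 4/7
I = +1·√(0.571429/4π) = 0.21324362

0.213244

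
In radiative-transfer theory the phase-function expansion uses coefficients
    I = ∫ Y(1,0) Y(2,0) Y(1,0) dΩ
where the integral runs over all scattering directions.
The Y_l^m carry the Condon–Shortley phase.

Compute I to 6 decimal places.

m-sum 0 ✓  L=4 even ✓  1≤1≤3 ✓
Π(2lᵢ+1) = 3×5×3 = 45
triangle coeff Δ(1,2,1) = 1/30
Σ_t [1,1]: t=1:−1/1 = -1/1
(3j)²=2/15 [(1 2 1; 0 0 0)], sign=+1
(m-triple is (0,0,0) — same symbol as above.)
⇒ 4πI² = 4/5
I = (+1)√(4/5/(4π)) = 0.25231325

0.252313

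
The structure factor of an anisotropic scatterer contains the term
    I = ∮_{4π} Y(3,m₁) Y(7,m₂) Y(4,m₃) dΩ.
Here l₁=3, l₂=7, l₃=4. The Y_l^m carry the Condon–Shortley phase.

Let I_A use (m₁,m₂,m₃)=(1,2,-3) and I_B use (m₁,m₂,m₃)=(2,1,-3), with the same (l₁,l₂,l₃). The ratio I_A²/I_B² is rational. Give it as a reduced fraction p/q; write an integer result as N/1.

15/4

Shared (l₁,l₂,l₃)=(3,7,4): N and (l;000)² cancel in I_A²/I_B².
A: Δ = 6!·0!·8!/15! = 1/45045; Racah Σ t=2..2: t=2:+1/241920 = 1/241920; ⇒ 3j(3 7 4; 1 2 -3)² = 4/1001, sgn -1
B: Δ = 6!·0!·8!/15! = 1/45045; Racah Σ t=1..1: t=1:−1/604800 = -1/604800; ⇒ 3j(3 7 4; 2 1 -3)² = 16/15015, sgn +1
I_A²/I_B² = (4/1001)/(16/15015) = 15/4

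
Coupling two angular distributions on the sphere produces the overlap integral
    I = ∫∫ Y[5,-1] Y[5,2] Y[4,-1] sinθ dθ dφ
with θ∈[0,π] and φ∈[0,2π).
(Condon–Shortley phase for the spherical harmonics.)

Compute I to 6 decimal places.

0.128377

m-sum 0 ✓  L=14 even ✓  0≤4≤10 ✓
Π(2lᵢ+1) = 11×11×9 = 1089
triangle coeff Δ(5,5,4) = 1/3153150
Σ_t [1,5]: t=1:−1/69120 t=2:+1/1728 t=3:−1/576 t=4:+1/1728 t=5:−1/69120 = -7/11520
(3j)²=2/143 [(5 5 4; 0 0 0)], sign=-1
Σ_t [3,6]: t=3:−1/5184 t=4:+1/1152 t=5:−1/2880 t=6:+1/103680 = 7/20736
(3j)²=35/2574 [(5 5 4; -1 2 -1)], sign=-1
⇒ 4πI² = 35/169
I = (+1)√(35/169/(4π)) = 0.12837656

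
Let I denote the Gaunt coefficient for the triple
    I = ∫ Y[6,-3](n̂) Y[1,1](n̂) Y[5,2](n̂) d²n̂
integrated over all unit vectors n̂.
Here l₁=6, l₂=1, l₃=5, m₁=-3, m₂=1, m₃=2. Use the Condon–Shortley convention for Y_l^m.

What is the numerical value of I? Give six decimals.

-0.245154

Rules hold: Σm=0, L=12 even, 5≤5≤7.
N = 13·3·11 = 429
Δ = 2!·10!·0!/13! = 1/858
Racah Σ t=1..1: t=1:−1/14400 = -1/14400
⇒ 3j(6 1 5; 0 0 0)² = 6/143, sgn +1
Racah Σ t=2..2: t=2:+1/60480 = 1/60480
⇒ 3j(6 1 5; -3 1 2)² = 6/143, sgn -1
4πI² = N·(3j₀)²·(3jₘ)² = 108/143
I = -1·√(0.755245/4π) = -0.24515397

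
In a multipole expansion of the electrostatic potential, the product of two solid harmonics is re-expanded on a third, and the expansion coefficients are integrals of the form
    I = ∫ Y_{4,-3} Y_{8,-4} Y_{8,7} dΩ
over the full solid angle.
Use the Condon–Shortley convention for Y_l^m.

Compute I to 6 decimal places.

0.135889

Checks pass: Σm=0; 20 even; l₃=8∈[4,12].
(2·4+1)(2·8+1)(2·8+1) = 2601
Δ: 4! 4! 12! / 21! → 1/185175900
sum: t=0:+1/557383680 t=1:−1/21772800 t=2:+1/8294400 t=3:−1/21772800 t=4:+1/557383680 = 1/30965760
3j²(4 8 8; 0 0 0) = Δ·Π!·Σ² = 36/4199  (sign +1)
sum: t=3:−1/5748019200 t=4:+1/68976230400 = -1/6270566400
3j²(4 8 8; -3 -4 7) = Δ·Π!·Σ² = 121/11628  (sign +1)
combine: 4πI² = 2601·36/4199·121/11628 = 1089/4693
take √, sign +1: I = 0.13588882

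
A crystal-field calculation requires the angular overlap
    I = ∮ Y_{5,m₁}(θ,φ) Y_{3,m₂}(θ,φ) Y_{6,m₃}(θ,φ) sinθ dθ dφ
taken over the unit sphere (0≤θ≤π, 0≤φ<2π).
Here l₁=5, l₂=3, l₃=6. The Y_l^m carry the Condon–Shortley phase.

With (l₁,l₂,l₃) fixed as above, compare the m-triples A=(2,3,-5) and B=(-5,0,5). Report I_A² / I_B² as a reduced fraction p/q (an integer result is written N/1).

2/3

l's match ⇒ only the (l;m) 3-j factors differ between A and B.
A: triangle coeff Δ(5,3,6) = 1/675675; Σ_t [2,2]: t=2:+1/241920 = 1/241920; (3j)²=2/91 [(5 3 6; 2 3 -5)], sign=-1
B: triangle coeff Δ(5,3,6) = 1/675675; Σ_t [2,2]: t=2:+1/483840 = 1/483840; (3j)²=3/91 [(5 3 6; -5 0 5)], sign=-1
I_A²/I_B² = (2/91)/(3/91) = 2/3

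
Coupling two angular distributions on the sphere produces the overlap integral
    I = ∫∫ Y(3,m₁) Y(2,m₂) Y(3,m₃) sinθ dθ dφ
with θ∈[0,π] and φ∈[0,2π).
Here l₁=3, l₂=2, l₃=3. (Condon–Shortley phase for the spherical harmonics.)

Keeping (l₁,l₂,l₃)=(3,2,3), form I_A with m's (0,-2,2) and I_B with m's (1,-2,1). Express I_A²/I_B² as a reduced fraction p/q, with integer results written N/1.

Shared (l₁,l₂,l₃)=(3,2,3): N and (l;000)² cancel in I_A²/I_B².
A: Δ = 2!·4!·2!/9! = 1/3780; Racah Σ t=0..0: t=0:+1/24 = 1/24; ⇒ 3j(3 2 3; 0 -2 2)² = 1/21, sgn -1
B: Δ = 2!·4!·2!/9! = 1/3780; Racah Σ t=0..0: t=0:+1/16 = 1/16; ⇒ 3j(3 2 3; 1 -2 1)² = 2/35, sgn +1
I_A²/I_B² = (1/21)/(2/35) = 5/6

5/6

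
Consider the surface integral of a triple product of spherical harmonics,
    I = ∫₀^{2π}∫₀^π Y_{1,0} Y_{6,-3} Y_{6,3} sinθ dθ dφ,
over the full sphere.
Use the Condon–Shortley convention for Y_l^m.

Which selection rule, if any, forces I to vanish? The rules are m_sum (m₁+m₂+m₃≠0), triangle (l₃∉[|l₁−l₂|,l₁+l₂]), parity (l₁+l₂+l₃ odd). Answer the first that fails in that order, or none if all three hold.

Σmᵢ = 0  ✓
l₃∈[|l₁−l₂|,l₁+l₂]=[5,7], have l₃=6  ✓
Σlᵢ = 13 ⇒ odd  ✗

parity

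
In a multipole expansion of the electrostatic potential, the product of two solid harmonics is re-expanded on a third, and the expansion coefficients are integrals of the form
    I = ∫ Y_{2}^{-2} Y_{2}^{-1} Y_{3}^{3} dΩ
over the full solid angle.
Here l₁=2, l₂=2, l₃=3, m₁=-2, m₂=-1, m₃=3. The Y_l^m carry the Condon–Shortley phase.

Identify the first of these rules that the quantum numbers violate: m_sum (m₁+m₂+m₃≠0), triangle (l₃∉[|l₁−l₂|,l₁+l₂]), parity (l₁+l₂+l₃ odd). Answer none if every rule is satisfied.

Σmᵢ = 0  ✓
l₃∈[|l₁−l₂|,l₁+l₂]=[0,4], have l₃=3  ✓
Σlᵢ = 7 ⇒ odd  ✗

parity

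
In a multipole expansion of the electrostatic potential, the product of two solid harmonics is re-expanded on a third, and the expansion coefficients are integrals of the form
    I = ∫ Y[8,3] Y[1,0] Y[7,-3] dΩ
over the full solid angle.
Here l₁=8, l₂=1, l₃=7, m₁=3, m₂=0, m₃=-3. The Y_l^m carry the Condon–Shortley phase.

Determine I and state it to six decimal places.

Checks pass: Σm=0; 16 even; l₃=7∈[7,9].
(2·8+1)(2·1+1)(2·7+1) = 765
Δ: 2! 14! 0! / 17! → 1/2040
sum: t=1:−1/25401600 = -1/25401600
3j²(8 1 7; 0 0 0) = Δ·Π!·Σ² = 8/255  (sign +1)
sum: t=1:−1/87091200 = -1/87091200
3j²(8 1 7; 3 0 -3) = Δ·Π!·Σ² = 11/408  (sign -1)
combine: 4πI² = 765·8/255·11/408 = 11/17
take √, sign -1: I = -0.22691696

-0.226917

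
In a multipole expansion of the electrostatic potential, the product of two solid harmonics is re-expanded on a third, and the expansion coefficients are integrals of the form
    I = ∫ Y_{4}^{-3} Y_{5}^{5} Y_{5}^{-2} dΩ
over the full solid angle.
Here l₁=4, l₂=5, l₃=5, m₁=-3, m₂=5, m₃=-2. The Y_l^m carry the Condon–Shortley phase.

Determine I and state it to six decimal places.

0.140629

Checks pass: Σm=0; 14 even; l₃=5∈[1,9].
(2·4+1)(2·5+1)(2·5+1) = 1089
Δ: 4! 4! 6! / 15! → 1/3153150
sum: t=0:+1/69120 t=1:−1/1728 t=2:+1/576 t=3:−1/1728 t=4:+1/69120 = 7/11520
3j²(4 5 5; 0 0 0) = Δ·Π!·Σ² = 2/143  (sign -1)
sum: t=4:+1/103680 = 1/103680
3j²(4 5 5; -3 5 -2) = Δ·Π!·Σ² = 7/429  (sign -1)
combine: 4πI² = 1089·2/143·7/429 = 42/169
take √, sign +1: I = 0.14062948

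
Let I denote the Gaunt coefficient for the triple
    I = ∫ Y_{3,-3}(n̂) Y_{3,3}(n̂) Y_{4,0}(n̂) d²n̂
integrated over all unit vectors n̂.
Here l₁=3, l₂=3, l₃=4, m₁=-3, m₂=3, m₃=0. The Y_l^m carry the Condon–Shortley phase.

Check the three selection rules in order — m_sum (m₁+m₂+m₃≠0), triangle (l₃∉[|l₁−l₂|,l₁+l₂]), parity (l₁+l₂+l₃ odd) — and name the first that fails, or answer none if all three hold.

none

m₁+m₂+m₃ = -3 + 3 + 0 = 0  ✓
triangle: |3−3|=0 ≤ l₃=4 ≤ 3+3=6  ✓
parity: l₁+l₂+l₃ = 10 is even  ✓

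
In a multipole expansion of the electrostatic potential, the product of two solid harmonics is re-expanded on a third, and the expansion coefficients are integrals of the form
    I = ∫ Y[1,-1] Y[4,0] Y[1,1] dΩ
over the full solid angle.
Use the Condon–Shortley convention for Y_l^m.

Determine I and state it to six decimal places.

0.000000

l₃=1 ∉ [3,5] — triangle fails ⇒ I = 0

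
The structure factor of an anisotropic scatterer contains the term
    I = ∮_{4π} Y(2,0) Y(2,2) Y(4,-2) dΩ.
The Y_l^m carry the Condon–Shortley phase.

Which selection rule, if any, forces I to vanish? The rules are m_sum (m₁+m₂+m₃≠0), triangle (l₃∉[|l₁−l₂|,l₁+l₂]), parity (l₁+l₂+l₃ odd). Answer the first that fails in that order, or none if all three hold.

none

Σmᵢ = 0  ✓
l₃∈[|l₁−l₂|,l₁+l₂]=[0,4], have l₃=4  ✓
Σlᵢ = 8 ⇒ even  ✓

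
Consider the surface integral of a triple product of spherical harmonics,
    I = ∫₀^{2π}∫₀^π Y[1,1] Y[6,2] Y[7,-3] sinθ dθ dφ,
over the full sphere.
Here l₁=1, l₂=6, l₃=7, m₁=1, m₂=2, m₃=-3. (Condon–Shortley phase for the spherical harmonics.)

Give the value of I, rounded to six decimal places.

Checks pass: Σm=0; 14 even; l₃=7∈[5,7].
(2·1+1)(2·6+1)(2·7+1) = 585
Δ: 0! 2! 12! / 15! → 1/1365
sum: t=0:+1/518400 = 1/518400
3j²(1 6 7; 0 0 0) = Δ·Π!·Σ² = 7/195  (sign -1)
sum: t=0:+1/1935360 = 1/1935360
3j²(1 6 7; 1 2 -3) = Δ·Π!·Σ² = 3/91  (sign +1)
combine: 4πI² = 585·7/195·3/91 = 9/13
take √, sign -1: I = -0.23471705

-0.234717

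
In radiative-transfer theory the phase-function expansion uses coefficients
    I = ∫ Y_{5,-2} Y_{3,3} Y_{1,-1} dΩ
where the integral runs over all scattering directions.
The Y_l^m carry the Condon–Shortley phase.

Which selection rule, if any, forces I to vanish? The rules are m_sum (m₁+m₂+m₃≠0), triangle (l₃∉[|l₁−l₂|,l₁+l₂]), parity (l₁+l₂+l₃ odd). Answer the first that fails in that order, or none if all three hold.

triangle

m₁+m₂+m₃ = -2 + 3 − 1 = 0  ✓
triangle: |5−3|=2 ≤ l₃=1 ≤ 5+3=8  ✗
parity: l₁+l₂+l₃ = 9 is odd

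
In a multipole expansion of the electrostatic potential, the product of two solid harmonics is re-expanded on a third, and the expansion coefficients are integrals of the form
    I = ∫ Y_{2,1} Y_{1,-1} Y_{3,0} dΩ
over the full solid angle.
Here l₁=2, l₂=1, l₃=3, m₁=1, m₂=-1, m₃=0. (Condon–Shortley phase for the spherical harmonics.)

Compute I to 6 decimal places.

m-sum 0 ✓  L=6 even ✓  1≤3≤3 ✓
Π(2lᵢ+1) = 5×3×7 = 105
triangle coeff Δ(2,1,3) = 1/105
Σ_t [0,0]: t=0:+1/4 = 1/4
(3j)²=3/35 [(2 1 3; 0 0 0)], sign=-1
Σ_t [0,0]: t=0:+1/12 = 1/12
(3j)²=1/35 [(2 1 3; 1 -1 0)], sign=-1
⇒ 4πI² = 9/35
I = (+1)√(9/35/(4π)) = 0.14304817

0.143048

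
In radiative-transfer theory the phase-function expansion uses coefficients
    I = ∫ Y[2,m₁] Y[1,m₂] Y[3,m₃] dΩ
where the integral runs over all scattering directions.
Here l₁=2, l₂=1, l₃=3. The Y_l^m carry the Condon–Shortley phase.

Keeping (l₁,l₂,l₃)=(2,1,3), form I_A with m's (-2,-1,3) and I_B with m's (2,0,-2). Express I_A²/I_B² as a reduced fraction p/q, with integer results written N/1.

Shared (l₁,l₂,l₃)=(2,1,3): N and (l;000)² cancel in I_A²/I_B².
A: Δ = 0!·4!·2!/7! = 1/105; Racah Σ t=0..0: t=0:+1/48 = 1/48; ⇒ 3j(2 1 3; -2 -1 3)² = 1/7, sgn +1
B: Δ = 0!·4!·2!/7! = 1/105; Racah Σ t=0..0: t=0:+1/24 = 1/24; ⇒ 3j(2 1 3; 2 0 -2)² = 1/21, sgn -1
I_A²/I_B² = (1/7)/(1/21) = 3/1

3/1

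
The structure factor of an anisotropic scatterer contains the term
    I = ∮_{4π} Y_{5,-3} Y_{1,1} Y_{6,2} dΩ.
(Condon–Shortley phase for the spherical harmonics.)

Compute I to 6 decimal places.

m-sum 0 ✓  L=12 even ✓  4≤6≤6 ✓
Π(2lᵢ+1) = 11×3×13 = 429
triangle coeff Δ(5,1,6) = 1/858
Σ_t [0,0]: t=0:+1/14400 = 1/14400
(3j)²=6/143 [(5 1 6; 0 0 0)], sign=+1
Σ_t [0,0]: t=0:+1/161280 = 1/161280
(3j)²=1/143 [(5 1 6; -3 1 2)], sign=+1
⇒ 4πI² = 18/143
I = (+1)√(18/143/(4π)) = 0.10008369

0.100084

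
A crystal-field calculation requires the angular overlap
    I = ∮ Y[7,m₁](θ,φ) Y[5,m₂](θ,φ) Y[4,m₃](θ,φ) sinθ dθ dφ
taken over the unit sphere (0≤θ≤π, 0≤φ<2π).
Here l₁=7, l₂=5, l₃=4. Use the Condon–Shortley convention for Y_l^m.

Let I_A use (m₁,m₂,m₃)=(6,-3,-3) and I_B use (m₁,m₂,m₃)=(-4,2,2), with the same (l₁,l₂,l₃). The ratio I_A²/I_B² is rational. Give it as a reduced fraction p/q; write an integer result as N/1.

91/96

Shared (l₁,l₂,l₃)=(7,5,4): N and (l;000)² cancel in I_A²/I_B².
A: Δ = 8!·6!·2!/17! = 1/6126120; Racah Σ t=0..1: t=0:+1/9676800 t=1:−1/3628800 = -1/5806080; ⇒ 3j(7 5 4; 6 -3 -3)² = 5/408, sgn +1
B: Δ = 8!·6!·2!/17! = 1/6126120; Racah Σ t=5..7: t=5:−1/1036800 t=6:+1/172800 t=7:−1/483840 = 1/362880; ⇒ 3j(7 5 4; -4 2 2)² = 20/1547, sgn +1
I_A²/I_B² = (5/408)/(20/1547) = 91/96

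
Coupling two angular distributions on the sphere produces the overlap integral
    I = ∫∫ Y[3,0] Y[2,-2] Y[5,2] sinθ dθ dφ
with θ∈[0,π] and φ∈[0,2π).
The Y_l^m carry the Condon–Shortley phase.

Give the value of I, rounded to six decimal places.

Rules hold: Σm=0, L=10 even, 1≤5≤5.
N = 7·5·11 = 385
Δ = 0!·6!·4!/11! = 1/2310
Racah Σ t=0..0: t=0:+1/144 = 1/144
⇒ 3j(3 2 5; 0 0 0)² = 10/231, sgn -1
Racah Σ t=0..0: t=0:+1/864 = 1/864
⇒ 3j(3 2 5; 0 -2 2)² = 1/66, sgn -1
4πI² = N·(3j₀)²·(3jₘ)² = 25/99
I = +1·√(0.252525/4π) = 0.14175797

0.141758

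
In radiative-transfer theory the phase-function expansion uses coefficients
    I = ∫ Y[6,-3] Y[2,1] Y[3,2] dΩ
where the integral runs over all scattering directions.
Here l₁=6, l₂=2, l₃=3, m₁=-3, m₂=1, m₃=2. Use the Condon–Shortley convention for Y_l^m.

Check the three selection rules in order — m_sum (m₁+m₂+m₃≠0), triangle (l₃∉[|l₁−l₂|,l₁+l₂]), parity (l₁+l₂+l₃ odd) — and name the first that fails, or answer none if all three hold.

triangle

m₁+m₂+m₃ = -3 + 1 + 2 = 0  ✓
triangle: |6−2|=4 ≤ l₃=3 ≤ 6+2=8  ✗
parity: l₁+l₂+l₃ = 11 is odd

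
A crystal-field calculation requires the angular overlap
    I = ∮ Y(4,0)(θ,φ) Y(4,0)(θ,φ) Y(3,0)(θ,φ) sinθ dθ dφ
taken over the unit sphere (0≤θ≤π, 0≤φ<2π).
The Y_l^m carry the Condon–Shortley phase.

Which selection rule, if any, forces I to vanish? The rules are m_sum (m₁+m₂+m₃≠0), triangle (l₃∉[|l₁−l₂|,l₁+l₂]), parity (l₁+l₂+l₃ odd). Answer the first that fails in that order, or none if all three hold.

parity

azimuthal sum: 0 + 0 + 0 = 0  ✓
0 ≤ 3 ≤ 8 (triangle on l)  ✓
L = 4 + 4 + 3 = 11 (odd)  ✗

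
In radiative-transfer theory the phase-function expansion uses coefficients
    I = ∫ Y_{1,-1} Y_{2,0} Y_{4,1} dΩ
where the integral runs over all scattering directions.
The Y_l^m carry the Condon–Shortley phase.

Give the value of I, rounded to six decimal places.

0.000000

triangle: need 1≤l₃≤3, have 4; I=0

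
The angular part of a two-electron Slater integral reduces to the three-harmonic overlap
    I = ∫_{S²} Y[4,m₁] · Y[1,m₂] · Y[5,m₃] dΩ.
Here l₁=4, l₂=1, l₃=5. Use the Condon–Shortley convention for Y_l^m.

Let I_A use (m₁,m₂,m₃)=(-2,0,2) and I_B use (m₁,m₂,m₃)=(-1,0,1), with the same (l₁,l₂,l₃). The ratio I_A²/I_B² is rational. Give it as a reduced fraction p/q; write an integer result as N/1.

7/8

l's match ⇒ only the (l;m) 3-j factors differ between A and B.
A: triangle coeff Δ(4,1,5) = 1/495; Σ_t [0,0]: t=0:+1/1440 = 1/1440; (3j)²=7/165 [(4 1 5; -2 0 2)], sign=-1
B: triangle coeff Δ(4,1,5) = 1/495; Σ_t [0,0]: t=0:+1/720 = 1/720; (3j)²=8/165 [(4 1 5; -1 0 1)], sign=+1
I_A²/I_B² = (7/165)/(8/165) = 7/8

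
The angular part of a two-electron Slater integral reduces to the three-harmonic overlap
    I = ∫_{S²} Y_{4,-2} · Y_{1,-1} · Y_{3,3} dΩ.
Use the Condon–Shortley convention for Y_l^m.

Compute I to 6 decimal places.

Checks pass: Σm=0; 8 even; l₃=3∈[3,5].
(2·4+1)(2·1+1)(2·3+1) = 189
Δ: 2! 6! 0! / 9! → 1/252
sum: t=1:−1/36 = -1/36
3j²(4 1 3; 0 0 0) = Δ·Π!·Σ² = 4/63  (sign +1)
sum: t=0:+1/1440 = 1/1440
3j²(4 1 3; -2 -1 3) = Δ·Π!·Σ² = 1/252  (sign +1)
combine: 4πI² = 189·4/63·1/252 = 1/21
take √, sign +1: I = 0.06155813

0.061558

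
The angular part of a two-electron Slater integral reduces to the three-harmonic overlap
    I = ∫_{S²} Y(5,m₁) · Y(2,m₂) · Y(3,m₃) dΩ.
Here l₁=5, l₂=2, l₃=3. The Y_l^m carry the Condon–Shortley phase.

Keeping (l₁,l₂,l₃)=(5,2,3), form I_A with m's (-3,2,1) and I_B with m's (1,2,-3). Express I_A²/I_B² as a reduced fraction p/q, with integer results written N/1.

70/1

Shared (l₁,l₂,l₃)=(5,2,3): N and (l;000)² cancel in I_A²/I_B².
A: Δ = 4!·6!·0!/11! = 1/2310; Racah Σ t=4..4: t=4:+1/1152 = 1/1152; ⇒ 3j(5 2 3; -3 2 1)² = 1/33, sgn +1
B: Δ = 4!·6!·0!/11! = 1/2310; Racah Σ t=4..4: t=4:+1/17280 = 1/17280; ⇒ 3j(5 2 3; 1 2 -3)² = 1/2310, sgn +1
I_A²/I_B² = (1/33)/(1/2310) = 70/1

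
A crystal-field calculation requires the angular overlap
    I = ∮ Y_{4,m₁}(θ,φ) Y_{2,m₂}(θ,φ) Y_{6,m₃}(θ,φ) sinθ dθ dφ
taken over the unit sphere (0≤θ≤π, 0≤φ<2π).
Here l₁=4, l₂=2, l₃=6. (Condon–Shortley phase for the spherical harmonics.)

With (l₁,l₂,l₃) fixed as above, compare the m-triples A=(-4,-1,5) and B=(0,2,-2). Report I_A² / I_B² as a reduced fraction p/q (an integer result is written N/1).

33/14

Same 4,2,6: normalisation and zero-m 3j drop out of the ratio.
A: Δ: 0! 8! 4! / 13! → 1/6435; sum: t=0:+1/241920 = 1/241920; 3j²(4 2 6; -4 -1 5) = Δ·Π!·Σ² = 1/39  (sign -1)
B: Δ: 0! 8! 4! / 13! → 1/6435; sum: t=0:+1/13824 = 1/13824; 3j²(4 2 6; 0 2 -2) = Δ·Π!·Σ² = 14/1287  (sign +1)
I_A²/I_B² = (1/39)/(14/1287) = 33/14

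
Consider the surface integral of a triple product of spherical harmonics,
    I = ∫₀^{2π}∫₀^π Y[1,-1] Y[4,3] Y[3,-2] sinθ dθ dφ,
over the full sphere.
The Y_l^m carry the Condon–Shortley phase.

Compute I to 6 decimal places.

Checks pass: Σm=0; 8 even; l₃=3∈[3,5].
(2·1+1)(2·4+1)(2·3+1) = 189
Δ: 2! 0! 6! / 9! → 1/252
sum: t=1:−1/36 = -1/36
3j²(1 4 3; 0 0 0) = Δ·Π!·Σ² = 4/63  (sign +1)
sum: t=2:+1/240 = 1/240
3j²(1 4 3; -1 3 -2) = Δ·Π!·Σ² = 1/12  (sign -1)
combine: 4πI² = 189·4/63·1/12 = 1/1
take √, sign -1: I = -0.28209479

-0.282095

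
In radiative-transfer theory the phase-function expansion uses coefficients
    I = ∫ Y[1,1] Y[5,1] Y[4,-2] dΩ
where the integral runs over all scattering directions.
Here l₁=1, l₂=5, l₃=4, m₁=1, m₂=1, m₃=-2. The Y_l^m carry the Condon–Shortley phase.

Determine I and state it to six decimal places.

Rules hold: Σm=0, L=10 even, 4≤4≤6.
N = 3·11·9 = 297
Δ = 2!·0!·8!/11! = 1/495
Racah Σ t=1..1: t=1:−1/576 = -1/576
⇒ 3j(1 5 4; 0 0 0)² = 5/99, sgn -1
Racah Σ t=0..0: t=0:+1/2880 = 1/2880
⇒ 3j(1 5 4; 1 1 -2)² = 2/165, sgn +1
4πI² = N·(3j₀)²·(3jₘ)² = 2/11
I = -1·√(0.181818/4π) = -0.12028562

-0.120286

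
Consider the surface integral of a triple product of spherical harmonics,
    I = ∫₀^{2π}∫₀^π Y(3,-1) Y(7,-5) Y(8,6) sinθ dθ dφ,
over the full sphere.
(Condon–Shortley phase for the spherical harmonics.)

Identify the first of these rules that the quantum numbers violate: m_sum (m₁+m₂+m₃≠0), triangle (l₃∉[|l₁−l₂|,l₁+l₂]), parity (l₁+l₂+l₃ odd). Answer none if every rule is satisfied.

Σmᵢ = 0  ✓
l₃∈[|l₁−l₂|,l₁+l₂]=[4,10], have l₃=8  ✓
Σlᵢ = 18 ⇒ even  ✓

none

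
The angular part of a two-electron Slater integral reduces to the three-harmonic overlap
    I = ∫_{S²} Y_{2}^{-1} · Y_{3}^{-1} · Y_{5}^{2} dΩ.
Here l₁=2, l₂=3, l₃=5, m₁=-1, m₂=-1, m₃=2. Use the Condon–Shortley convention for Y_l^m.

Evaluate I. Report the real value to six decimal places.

Checks pass: Σm=0; 10 even; l₃=5∈[1,5].
(2·2+1)(2·3+1)(2·5+1) = 385
Δ: 0! 4! 6! / 11! → 1/2310
sum: t=0:+1/144 = 1/144
3j²(2 3 5; 0 0 0) = Δ·Π!·Σ² = 10/231  (sign -1)
sum: t=0:+1/288 = 1/288
3j²(2 3 5; -1 -1 2) = Δ·Π!·Σ² = 1/22  (sign -1)
combine: 4πI² = 385·10/231·1/22 = 25/33
take √, sign +1: I = 0.24553200

0.245532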